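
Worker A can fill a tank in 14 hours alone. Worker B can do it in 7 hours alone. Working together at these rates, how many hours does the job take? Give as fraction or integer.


Rate of A = 1/14 job per hour
Rate of B = 1/7 job per hour
Combined rate = 1/14 + 1/7
Find common denominator: (7 + 14)/(14*7) = 21/98
Combined rate = 3/14 job per hour
Time together = 1 / (3/14) = 14/3 hours

14/3


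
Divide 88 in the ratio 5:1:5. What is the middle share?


Ratio = 5:1:5
Total parts = 5 + 1 + 5 = 11
Value per part = 88 / 11 = 8
First share = 5 * 8 = 40
Middle share = 1 * 8 = 8
Third share = 5 * 8 = 40

8


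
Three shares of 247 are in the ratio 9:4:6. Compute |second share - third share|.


Total parts = 9 + 4 + 6 = 19
Value per part = 247 / 19 = 13
Shares: 9*13=117, 4*13=52, 6*13=78
Second share = 52, third share = 78
Difference = |52 - 78| = 26

26


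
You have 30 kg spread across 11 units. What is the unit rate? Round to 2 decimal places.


Total kg = 30
Number of units = 11
Unit rate = 30 / 11
= 2.73 kg per unit

2.73


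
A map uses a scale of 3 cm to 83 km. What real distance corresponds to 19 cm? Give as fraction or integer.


Map scale: 3 cm = 83 km
Measured distance on map = 19 cm
Set up proportion: 19 * 83 / 3
= 1577 / 3
= 1577/3 km

1577/3


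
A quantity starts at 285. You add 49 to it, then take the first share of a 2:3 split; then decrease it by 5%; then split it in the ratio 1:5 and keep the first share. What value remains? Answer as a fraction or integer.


Start with 285.
Step 1: Add 49: 285+49=334; split 2:3 first = 334*2/5 = 668/5
Step 2: Decrease by 5%: 668/5 * 95/100 = 3173/25
Step 3: Split 1:5, first share = 3173/25 * 1/6 = 3173/150
Final result = 3173/150

3173/150


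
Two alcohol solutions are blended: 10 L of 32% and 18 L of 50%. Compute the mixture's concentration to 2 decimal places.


Solute in mixture 1 = 32% of 10 L = 10*32/100 = 16/5 L
Solute in mixture 2 = 50% of 18 L = 18*50/100 = 9 L
Total solute = 16/5 + 9 = 61/5 L
Total volume = 10 + 18 = 28 L
Final concentration = 61/5/28 * 100 = 43.57%

43.57


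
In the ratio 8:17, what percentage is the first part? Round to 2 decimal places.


Total parts = 8 + 17 = 25
First part fraction = 8/25
Percentage = (8/25) * 100
= 0.32 * 100
= 32.00%

32.00


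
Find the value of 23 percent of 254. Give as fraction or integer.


Compute 23% of 254
Convert percentage: 23% = 23/100
Multiply: 254 * 23/100
= 5842/100
= 2921/50

2921/50


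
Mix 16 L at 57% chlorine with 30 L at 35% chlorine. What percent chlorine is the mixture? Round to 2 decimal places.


Solute in mixture 1 = 57% of 16 L = 16*57/100 = 228/25 L
Solute in mixture 2 = 35% of 30 L = 30*35/100 = 21/2 L
Total solute = 228/25 + 21/2 = 981/50 L
Total volume = 16 + 30 = 46 L
Final concentration = 981/50/46 * 100 = 42.65%

42.65


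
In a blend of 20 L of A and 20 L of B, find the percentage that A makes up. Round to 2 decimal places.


Volume of A = 20 L
Volume of B = 20 L
Total volume = 20 + 20 = 40 L
Percentage of A = (20/40) * 100
= 50.00%

50.00


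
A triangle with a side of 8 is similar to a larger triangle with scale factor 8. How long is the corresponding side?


Similar triangles have proportional sides
Scale factor = 8
Smaller side = 8
Corresponding larger side = 8 * 8
= 64

64


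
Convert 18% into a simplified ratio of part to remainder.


Part = 18%, Remainder = 82%
Ratio = 18:82
GCD(18, 82) = 2
Simplify: 9:41 = 9:41

9:41


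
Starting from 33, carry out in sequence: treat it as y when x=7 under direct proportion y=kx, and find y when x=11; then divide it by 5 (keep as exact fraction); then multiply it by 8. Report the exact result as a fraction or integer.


Start with 33.
Step 1: Direct prop: k = (33)/7; new y = k*11 = 33*11/7 = 363/7
Step 2: Divide by 5: 363/7 / 5 = 363/35
Step 3: Multiply by 8: 363/35 * 8 = 2904/35
Final result = 2904/35

2904/35


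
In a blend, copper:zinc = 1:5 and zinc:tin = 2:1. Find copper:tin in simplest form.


Given a:b = 1:5 and b:c = 2:1
Make b consistent. Multiply first ratio by 2: a:b = 2:10
Multiply second ratio by 5: b:c = 10:5
Now b = 10 in both, so a:b:c = 2:10:5
Therefore a:c = 2:5
Simplify by GCD: a:c = 2:5

2:5


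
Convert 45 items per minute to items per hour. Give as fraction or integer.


Converting from per minute to per hour
Rate = 45 items per minute
Multiply by 60: 45 * 60
= 2700 items per hour

2700


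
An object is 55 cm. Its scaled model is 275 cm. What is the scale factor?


Original length = 55 cm
Scaled length = 275 cm
Scale factor = 275 / 55
= 5

5


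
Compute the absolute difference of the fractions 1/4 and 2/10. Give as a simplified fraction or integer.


Simplify: 1/4 = 1/4 and 2/10 = 1/5
Find common denominator: LCD = 20
Convert: 5/20 and 4/20
Difference = |5 - 4|/20 = 1/20
Simplified = 1/20

1/20


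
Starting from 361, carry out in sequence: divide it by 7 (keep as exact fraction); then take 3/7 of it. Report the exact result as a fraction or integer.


Start with 361.
Step 1: Divide by 7: 361 / 7 = 361/7
Step 2: Take 3/7: 361/7 * 3/7 = 1083/49
Final result = 1083/49

1083/49


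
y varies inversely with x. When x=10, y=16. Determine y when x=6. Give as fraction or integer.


Inverse proportion: y = k/x
Find k: k = 10 * 16 = 160
Compute y at x=6: y = 160/6
y = 80/3

80/3


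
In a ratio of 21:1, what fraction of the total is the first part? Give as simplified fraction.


Total parts = 21 + 1 = 22
First part fraction = 21/22
Simplify: 21/22 = 21/22

21/22


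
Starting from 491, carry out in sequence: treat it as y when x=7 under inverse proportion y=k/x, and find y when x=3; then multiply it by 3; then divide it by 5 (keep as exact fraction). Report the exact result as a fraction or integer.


Start with 491.
Step 1: Inverse prop: k = (491)*7; new y = k/3 = 491*7/3 = 3437/3
Step 2: Multiply by 3: 3437/3 * 3 = 3437
Step 3: Divide by 5: 3437 / 5 = 3437/5
Final result = 3437/5

3437/5


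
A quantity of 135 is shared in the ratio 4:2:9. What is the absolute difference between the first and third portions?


Total parts = 4 + 2 + 9 = 15
Value per part = 135 / 15 = 9
Shares: 4*9=36, 2*9=18, 9*9=81
First share = 36, third share = 81
Difference = |36 - 81| = 45

45


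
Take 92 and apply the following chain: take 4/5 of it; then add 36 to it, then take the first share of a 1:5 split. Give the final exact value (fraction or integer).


Start with 92.
Step 1: Take 4/5: 92 * 4/5 = 368/5
Step 2: Add 36: 368/5+36=548/5; split 1:5 first = 548/5*1/6 = 274/15
Final result = 274/15

274/15


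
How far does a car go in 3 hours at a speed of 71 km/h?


Using distance = speed * time
Speed = 71 km/h
Time = 3 hours
Distance = 71 * 3
= 213 km

213


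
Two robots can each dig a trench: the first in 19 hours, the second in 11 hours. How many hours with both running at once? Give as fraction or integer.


Rate of A = 1/19 job per hour
Rate of B = 1/11 job per hour
Combined rate = 1/19 + 1/11
Find common denominator: (11 + 19)/(19*11) = 30/209
Combined rate = 30/209 job per hour
Time together = 1 / (30/209) = 209/30 hours

209/30


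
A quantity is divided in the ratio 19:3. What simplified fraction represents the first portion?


Total parts = 19 + 3 = 22
First part fraction = 19/22
Simplify: 19/22 = 19/22

19/22


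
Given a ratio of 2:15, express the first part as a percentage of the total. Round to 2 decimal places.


Total parts = 2 + 15 = 17
First part fraction = 2/17
Percentage = (2/17) * 100
= 0.117647 * 100
= 11.76%

11.76


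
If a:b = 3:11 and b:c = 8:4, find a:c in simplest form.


Given a:b = 3:11 and b:c = 8:4
Make b consistent. Multiply first ratio by 8: a:b = 24:88
Multiply second ratio by 11: b:c = 88:44
Now b = 88 in both, so a:b:c = 24:88:44
Therefore a:c = 24:44
Simplify by GCD: a:c = 6:11

6:11


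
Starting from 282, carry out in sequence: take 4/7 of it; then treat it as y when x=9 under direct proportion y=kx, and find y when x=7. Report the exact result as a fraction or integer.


Start with 282.
Step 1: Take 4/7: 282 * 4/7 = 1128/7
Step 2: Direct prop: k = (1128/7)/9; new y = k*7 = 1128/7*7/9 = 376/3
Final result = 376/3

376/3


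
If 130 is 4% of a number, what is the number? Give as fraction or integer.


Given: 130 is 4% of the whole
Set up: 130 = 4/100 * whole
whole = 130 * 100 / 4
whole = 13000 / 4
whole = 3250

3250


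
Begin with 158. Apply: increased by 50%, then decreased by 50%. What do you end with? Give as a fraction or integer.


Start: 158
Step 1: increase by 50% => multiply by 150/100
  158 * 150/100 = 237
Step 2: decrease by 50% => multiply by 50/100
  237 * 50/100 = 237/2
Final value = 237/2

237/2


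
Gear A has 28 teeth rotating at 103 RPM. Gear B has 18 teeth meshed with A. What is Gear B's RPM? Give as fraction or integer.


Gear ratio: teeth_A * RPM_A = teeth_B * RPM_B
28 * 103 = 18 * RPM_B
2884 = 18 * RPM_B
RPM_B = 2884 / 18
RPM_B = 1442/9

1442/9


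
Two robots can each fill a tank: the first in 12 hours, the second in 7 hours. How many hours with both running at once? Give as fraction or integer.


Rate of A = 1/12 job per hour
Rate of B = 1/7 job per hour
Combined rate = 1/12 + 1/7
Find common denominator: (7 + 12)/(12*7) = 19/84
Combined rate = 19/84 job per hour
Time together = 1 / (19/84) = 84/19 hours

84/19


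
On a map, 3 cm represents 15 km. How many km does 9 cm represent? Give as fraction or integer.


Map scale: 3 cm = 15 km
Measured distance on map = 9 cm
Set up proportion: 9 * 15 / 3
= 135 / 3
= 45 km

45


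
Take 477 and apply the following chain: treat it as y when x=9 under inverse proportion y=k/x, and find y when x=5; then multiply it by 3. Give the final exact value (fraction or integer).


Start with 477.
Step 1: Inverse prop: k = (477)*9; new y = k/5 = 477*9/5 = 4293/5
Step 2: Multiply by 3: 4293/5 * 3 = 12879/5
Final result = 12879/5

12879/5


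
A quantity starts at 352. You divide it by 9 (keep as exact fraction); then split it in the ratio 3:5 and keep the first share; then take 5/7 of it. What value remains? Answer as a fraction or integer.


Start with 352.
Step 1: Divide by 9: 352 / 9 = 352/9
Step 2: Split 3:5, first share = 352/9 * 3/8 = 44/3
Step 3: Take 5/7: 44/3 * 5/7 = 220/21
Final result = 220/21

220/21


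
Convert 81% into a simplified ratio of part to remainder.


Part = 81%, Remainder = 19%
Ratio = 81:19
GCD(81, 19) = 1
Simplify: 81:19 = 81:19

81:19


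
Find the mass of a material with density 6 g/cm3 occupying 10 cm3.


Using mass = density * volume
Density = 6 g/cm3
Volume = 10 cm3
Mass = 6 * 10
= 60 g

60


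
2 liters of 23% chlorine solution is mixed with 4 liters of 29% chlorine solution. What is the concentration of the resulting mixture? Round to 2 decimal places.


Solute in mixture 1 = 23% of 2 L = 2*23/100 = 23/50 L
Solute in mixture 2 = 29% of 4 L = 4*29/100 = 29/25 L
Total solute = 23/50 + 29/25 = 81/50 L
Total volume = 2 + 4 = 6 L
Final concentration = 81/50/6 * 100 = 27.00%

27.00


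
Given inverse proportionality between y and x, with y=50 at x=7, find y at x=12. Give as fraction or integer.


Inverse proportion: y = k/x
Find k: k = 7 * 50 = 350
Compute y at x=12: y = 350/12
y = 175/6

175/6


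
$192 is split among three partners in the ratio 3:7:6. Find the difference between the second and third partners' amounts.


Total parts = 3 + 7 + 6 = 16
Value per part = 192 / 16 = 12
Shares: 3*12=36, 7*12=84, 6*12=72
Second share = 84, third share = 72
Difference = |84 - 72| = 12

12


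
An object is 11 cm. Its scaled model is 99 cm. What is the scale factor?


Original length = 11 cm
Scaled length = 99 cm
Scale factor = 99 / 11
= 9

9


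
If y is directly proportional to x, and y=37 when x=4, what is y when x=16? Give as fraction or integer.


Direct proportion: y = kx
Find k: k = 37/4 = 37/4
Compute y at x=16: y = 37/4 * 16
y = 148

148


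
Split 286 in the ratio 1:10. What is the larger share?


Total parts = 1 + 10 = 11
Value per part = 286 / 11 = 26
First share = 1 * 26 = 26
Second share = 10 * 26 = 260
Larger share = 260

260


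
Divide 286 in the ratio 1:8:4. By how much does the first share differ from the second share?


Total parts = 1 + 8 + 4 = 13
Value per part = 286 / 13 = 22
Shares: 1*22=22, 8*22=176, 4*22=88
First share = 22, second share = 176
Difference = |22 - 176| = 154

154


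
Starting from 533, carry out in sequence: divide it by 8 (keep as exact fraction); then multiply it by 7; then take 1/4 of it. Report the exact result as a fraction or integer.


Start with 533.
Step 1: Divide by 8: 533 / 8 = 533/8
Step 2: Multiply by 7: 533/8 * 7 = 3731/8
Step 3: Take 1/4: 3731/8 * 1/4 = 3731/32
Final result = 3731/32

3731/32


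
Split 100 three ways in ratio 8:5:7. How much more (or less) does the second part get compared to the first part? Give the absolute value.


Total parts = 8 + 5 + 7 = 20
Value per part = 100 / 20 = 5
Shares: 8*5=40, 5*5=25, 7*5=35
Second share = 25, first share = 40
Difference = |25 - 40| = 15

15


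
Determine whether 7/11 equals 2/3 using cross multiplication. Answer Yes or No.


Cross multiply to check 7/11 = 2/3
Left cross product: 7 * 3 = 21
Right cross product: 11 * 2 = 22
21 != 22
Not equal, so proportions differ => No

No


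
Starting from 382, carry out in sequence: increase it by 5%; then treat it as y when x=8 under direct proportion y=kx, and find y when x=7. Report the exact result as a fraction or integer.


Start with 382.
Step 1: Increase by 5%: 382 * 105/100 = 4011/10
Step 2: Direct prop: k = (4011/10)/8; new y = k*7 = 4011/10*7/8 = 28077/80
Final result = 28077/80

28077/80


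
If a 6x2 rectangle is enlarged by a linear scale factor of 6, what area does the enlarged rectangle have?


Original dimensions: 6 x 2
Enlargement factor = 6
New width = 6 * 6 = 36
New height = 2 * 6 = 12
New area = 36 * 12 = 432

432


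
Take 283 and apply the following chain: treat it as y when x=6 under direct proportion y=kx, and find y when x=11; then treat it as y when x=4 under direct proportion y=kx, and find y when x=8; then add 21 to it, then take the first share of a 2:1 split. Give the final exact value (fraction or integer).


Start with 283.
Step 1: Direct prop: k = (283)/6; new y = k*11 = 283*11/6 = 3113/6
Step 2: Direct prop: k = (3113/6)/4; new y = k*8 = 3113/6*8/4 = 3113/3
Step 3: Add 21: 3113/3+21=3176/3; split 2:1 first = 3176/3*2/3 = 6352/9
Final result = 6352/9

6352/9


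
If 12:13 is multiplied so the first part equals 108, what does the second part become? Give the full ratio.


Original ratio: 12:13
First term target: 108
Scale factor = 108 / 12 = 9
Multiply second term: 13 * 9 = 117
Equivalent ratio = 108:117

108:117


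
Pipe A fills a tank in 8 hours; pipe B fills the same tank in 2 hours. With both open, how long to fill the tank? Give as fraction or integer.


Rate of A = 1/8 job per hour
Rate of B = 1/2 job per hour
Combined rate = 1/8 + 1/2
Find common denominator: (2 + 8)/(8*2) = 10/16
Combined rate = 5/8 job per hour
Time together = 1 / (5/8) = 8/5 hours

8/5


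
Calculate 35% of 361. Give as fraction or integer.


Compute 35% of 361
Convert percentage: 35% = 35/100
Multiply: 361 * 35/100
= 12635/100
= 2527/20

2527/20


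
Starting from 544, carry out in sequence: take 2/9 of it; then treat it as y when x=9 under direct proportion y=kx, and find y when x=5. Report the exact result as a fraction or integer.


Start with 544.
Step 1: Take 2/9: 544 * 2/9 = 1088/9
Step 2: Direct prop: k = (1088/9)/9; new y = k*5 = 1088/9*5/9 = 5440/81
Final result = 5440/81

5440/81


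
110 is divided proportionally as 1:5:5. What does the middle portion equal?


Ratio = 1:5:5
Total parts = 1 + 5 + 5 = 11
Value per part = 110 / 11 = 10
First share = 1 * 10 = 10
Middle share = 5 * 10 = 50
Third share = 5 * 10 = 50

50


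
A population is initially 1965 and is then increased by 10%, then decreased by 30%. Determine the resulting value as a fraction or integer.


Start: 1965
Step 1: increase by 10% => multiply by 110/100
  1965 * 110/100 = 4323/2
Step 2: decrease by 30% => multiply by 70/100
  4323/2 * 70/100 = 30261/20
Final value = 30261/20

30261/20


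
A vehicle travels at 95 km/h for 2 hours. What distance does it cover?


Using distance = speed * time
Speed = 95 km/h
Time = 2 hours
Distance = 95 * 2
= 190 km

190


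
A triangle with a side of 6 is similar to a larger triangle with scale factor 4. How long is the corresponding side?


Similar triangles have proportional sides
Scale factor = 4
Smaller side = 6
Corresponding larger side = 6 * 4
= 24

24


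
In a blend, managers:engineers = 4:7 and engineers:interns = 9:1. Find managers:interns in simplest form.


Given a:b = 4:7 and b:c = 9:1
Make b consistent. Multiply first ratio by 9: a:b = 36:63
Multiply second ratio by 7: b:c = 63:7
Now b = 63 in both, so a:b:c = 36:63:7
Therefore a:c = 36:7
Simplify by GCD: a:c = 36:7

36:7


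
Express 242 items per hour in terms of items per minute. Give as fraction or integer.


Converting from per hour to per minute
Rate = 242 items per hour
Divide by 60: 242/60
= 121/30 items per minute

121/30


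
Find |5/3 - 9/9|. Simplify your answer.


Simplify: 5/3 = 5/3 and 9/9 = 1
Find common denominator: LCD = 3
Convert: 5/3 and 3/3
Difference = |5 - 3|/3 = 2/3
Simplified = 2/3

2/3


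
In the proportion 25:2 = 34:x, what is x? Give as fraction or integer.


Setting up: 25/2 = 34/x
Cross multiply: 25 * x = 2 * 34
25x = 68
x = 68/25
x = 68/25

68/25


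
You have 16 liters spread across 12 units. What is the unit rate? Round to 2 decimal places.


Total liters = 16
Number of units = 12
Unit rate = 16 / 12
= 1.33 liters per unit

1.33


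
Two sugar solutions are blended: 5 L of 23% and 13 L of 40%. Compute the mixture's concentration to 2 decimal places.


Solute in mixture 1 = 23% of 5 L = 5*23/100 = 23/20 L
Solute in mixture 2 = 40% of 13 L = 13*40/100 = 26/5 L
Total solute = 23/20 + 26/5 = 127/20 L
Total volume = 5 + 13 = 18 L
Final concentration = 127/20/18 * 100 = 35.28%

35.28


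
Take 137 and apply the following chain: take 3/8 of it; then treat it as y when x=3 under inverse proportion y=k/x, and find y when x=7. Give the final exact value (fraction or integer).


Start with 137.
Step 1: Take 3/8: 137 * 3/8 = 411/8
Step 2: Inverse prop: k = (411/8)*3; new y = k/7 = 411/8*3/7 = 1233/56
Final result = 1233/56

1233/56


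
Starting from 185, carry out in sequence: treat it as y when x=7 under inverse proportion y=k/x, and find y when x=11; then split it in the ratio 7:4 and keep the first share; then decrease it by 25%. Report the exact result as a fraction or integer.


Start with 185.
Step 1: Inverse prop: k = (185)*7; new y = k/11 = 185*7/11 = 1295/11
Step 2: Split 7:4, first share = 1295/11 * 7/11 = 9065/121
Step 3: Decrease by 25%: 9065/121 * 75/100 = 27195/484
Final result = 27195/484

27195/484


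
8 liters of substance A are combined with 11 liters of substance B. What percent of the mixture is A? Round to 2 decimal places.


Volume of A = 8 L
Volume of B = 11 L
Total volume = 8 + 11 = 19 L
Percentage of A = (8/19) * 100
= 42.11%

42.11


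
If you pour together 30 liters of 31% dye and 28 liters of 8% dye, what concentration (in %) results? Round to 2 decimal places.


Solute in mixture 1 = 31% of 30 L = 30*31/100 = 93/10 L
Solute in mixture 2 = 8% of 28 L = 28*8/100 = 56/25 L
Total solute = 93/10 + 56/25 = 577/50 L
Total volume = 30 + 28 = 58 L
Final concentration = 577/50/58 * 100 = 19.90%

19.90


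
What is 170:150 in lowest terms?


Find GCD(170, 150)
GCD = 10
Divide both by 10: 170/10 = 17, 150/10 = 15
Simplified ratio = 17:15

17:15


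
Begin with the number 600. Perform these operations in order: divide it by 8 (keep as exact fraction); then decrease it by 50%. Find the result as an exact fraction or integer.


Start with 600.
Step 1: Divide by 8: 600 / 8 = 75
Step 2: Decrease by 50%: 75 * 50/100 = 75/2
Final result = 75/2

75/2


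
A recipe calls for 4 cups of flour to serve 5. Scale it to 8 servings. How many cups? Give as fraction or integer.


Original: 4 cups for 5 servings
Target servings = 8
Scaling factor = 8/5
New amount = 4 * 8/5
= 32/5
= 32/5 cups

32/5


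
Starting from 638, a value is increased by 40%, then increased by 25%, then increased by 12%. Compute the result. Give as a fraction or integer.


Start: 638
Step 1: increase by 40% => multiply by 140/100
  638 * 140/100 = 4466/5
Step 2: increase by 25% => multiply by 125/100
  4466/5 * 125/100 = 2233/2
Step 3: increase by 12% => multiply by 112/100
  2233/2 * 112/100 = 31262/25
Final value = 31262/25

31262/25


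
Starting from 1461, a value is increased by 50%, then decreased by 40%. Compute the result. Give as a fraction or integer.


Start: 1461
Step 1: increase by 50% => multiply by 150/100
  1461 * 150/100 = 4383/2
Step 2: decrease by 40% => multiply by 60/100
  4383/2 * 60/100 = 13149/10
Final value = 13149/10

13149/10


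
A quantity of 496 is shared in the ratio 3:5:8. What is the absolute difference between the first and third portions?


Total parts = 3 + 5 + 8 = 16
Value per part = 496 / 16 = 31
Shares: 3*31=93, 5*31=155, 8*31=248
First share = 93, third share = 248
Difference = |93 - 248| = 155

155


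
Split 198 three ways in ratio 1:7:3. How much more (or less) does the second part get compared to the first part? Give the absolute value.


Total parts = 1 + 7 + 3 = 11
Value per part = 198 / 11 = 18
Shares: 1*18=18, 7*18=126, 3*18=54
Second share = 126, first share = 18
Difference = |126 - 18| = 108

108


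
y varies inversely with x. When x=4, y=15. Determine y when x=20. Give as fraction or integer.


Inverse proportion: y = k/x
Find k: k = 4 * 15 = 60
Compute y at x=20: y = 60/20
y = 3

3


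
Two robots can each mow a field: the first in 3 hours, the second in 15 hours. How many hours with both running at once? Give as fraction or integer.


Rate of A = 1/3 job per hour
Rate of B = 1/15 job per hour
Combined rate = 1/3 + 1/15
Find common denominator: (15 + 3)/(3*15) = 18/45
Combined rate = 2/5 job per hour
Time together = 1 / (2/5) = 5/2 hours

5/2


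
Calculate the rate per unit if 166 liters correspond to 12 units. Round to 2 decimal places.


Total liters = 166
Number of units = 12
Unit rate = 166 / 12
= 13.83 liters per unit

13.83


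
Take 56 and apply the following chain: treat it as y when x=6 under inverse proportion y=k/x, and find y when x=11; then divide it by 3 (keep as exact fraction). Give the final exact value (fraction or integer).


Start with 56.
Step 1: Inverse prop: k = (56)*6; new y = k/11 = 56*6/11 = 336/11
Step 2: Divide by 3: 336/11 / 3 = 112/11
Final result = 112/11

112/11


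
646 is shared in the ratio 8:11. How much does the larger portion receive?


Total parts = 8 + 11 = 19
Value per part = 646 / 19 = 34
First share = 8 * 34 = 272
Second share = 11 * 34 = 374
Larger share = 374

374


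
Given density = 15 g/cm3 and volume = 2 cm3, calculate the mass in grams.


Using mass = density * volume
Density = 15 g/cm3
Volume = 2 cm3
Mass = 15 * 2
= 30 g

30


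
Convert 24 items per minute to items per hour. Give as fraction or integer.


Converting from per minute to per hour
Rate = 24 items per minute
Multiply by 60: 24 * 60
= 1440 items per hour

1440


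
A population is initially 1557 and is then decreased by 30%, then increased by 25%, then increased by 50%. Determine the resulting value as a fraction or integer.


Start: 1557
Step 1: decrease by 30% => multiply by 70/100
  1557 * 70/100 = 10899/10
Step 2: increase by 25% => multiply by 125/100
  10899/10 * 125/100 = 10899/8
Step 3: increase by 50% => multiply by 150/100
  10899/8 * 150/100 = 32697/16
Final value = 32697/16

32697/16


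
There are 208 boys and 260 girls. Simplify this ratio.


Find GCD(208, 260)
GCD = 52
Divide both by 52: 208/52 = 4, 260/52 = 5
Simplified ratio = 4:5

4:5


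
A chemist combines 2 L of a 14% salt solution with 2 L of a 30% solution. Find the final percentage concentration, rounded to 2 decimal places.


Solute in mixture 1 = 14% of 2 L = 2*14/100 = 7/25 L
Solute in mixture 2 = 30% of 2 L = 2*30/100 = 3/5 L
Total solute = 7/25 + 3/5 = 22/25 L
Total volume = 2 + 2 = 4 L
Final concentration = 22/25/4 * 100 = 22.00%

22.00


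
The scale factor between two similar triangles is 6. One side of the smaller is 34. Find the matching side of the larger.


Similar triangles have proportional sides
Scale factor = 6
Smaller side = 34
Corresponding larger side = 34 * 6
= 204

204


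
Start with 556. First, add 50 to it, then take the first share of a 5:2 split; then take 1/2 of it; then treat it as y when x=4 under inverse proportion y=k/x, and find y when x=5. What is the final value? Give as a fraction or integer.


Start with 556.
Step 1: Add 50: 556+50=606; split 5:2 first = 606*5/7 = 3030/7
Step 2: Take 1/2: 3030/7 * 1/2 = 1515/7
Step 3: Inverse prop: k = (1515/7)*4; new y = k/5 = 1515/7*4/5 = 1212/7
Final result = 1212/7

1212/7


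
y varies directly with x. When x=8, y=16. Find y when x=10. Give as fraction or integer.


Direct proportion: y = kx
Find k: k = 16/8 = 2
Compute y at x=10: y = 2 * 10
y = 20

20


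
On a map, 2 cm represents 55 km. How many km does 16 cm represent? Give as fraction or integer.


Map scale: 2 cm = 55 km
Measured distance on map = 16 cm
Set up proportion: 16 * 55 / 2
= 880 / 2
= 440 km

440


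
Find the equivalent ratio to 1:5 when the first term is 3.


Original ratio: 1:5
First term target: 3
Scale factor = 3 / 1 = 3
Multiply second term: 5 * 3 = 15
Equivalent ratio = 3:15

3:15


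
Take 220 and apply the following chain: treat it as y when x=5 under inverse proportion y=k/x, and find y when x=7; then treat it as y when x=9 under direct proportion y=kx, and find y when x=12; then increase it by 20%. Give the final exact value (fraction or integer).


Start with 220.
Step 1: Inverse prop: k = (220)*5; new y = k/7 = 220*5/7 = 1100/7
Step 2: Direct prop: k = (1100/7)/9; new y = k*12 = 1100/7*12/9 = 4400/21
Step 3: Increase by 20%: 4400/21 * 120/100 = 1760/7
Final result = 1760/7

1760/7


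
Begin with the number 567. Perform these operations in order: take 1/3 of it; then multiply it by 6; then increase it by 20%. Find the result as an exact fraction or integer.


Start with 567.
Step 1: Take 1/3: 567 * 1/3 = 189
Step 2: Multiply by 6: 189 * 6 = 1134
Step 3: Increase by 20%: 1134 * 120/100 = 6804/5
Final result = 6804/5

6804/5


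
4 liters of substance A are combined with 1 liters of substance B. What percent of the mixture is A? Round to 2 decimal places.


Volume of A = 4 L
Volume of B = 1 L
Total volume = 4 + 1 = 5 L
Percentage of A = (4/5) * 100
= 80.00%

80.00


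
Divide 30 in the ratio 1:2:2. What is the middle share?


Ratio = 1:2:2
Total parts = 1 + 2 + 2 = 5
Value per part = 30 / 5 = 6
First share = 1 * 6 = 6
Middle share = 2 * 6 = 12
Third share = 2 * 6 = 12

12


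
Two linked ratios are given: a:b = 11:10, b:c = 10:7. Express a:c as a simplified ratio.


Given a:b = 11:10 and b:c = 10:7
Make b consistent. Multiply first ratio by 10: a:b = 110:100
Multiply second ratio by 10: b:c = 100:70
Now b = 100 in both, so a:b:c = 110:100:70
Therefore a:c = 110:70
Simplify by GCD: a:c = 11:7

11:7


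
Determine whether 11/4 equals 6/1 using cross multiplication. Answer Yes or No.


Cross multiply to check 11/4 = 6/1
Left cross product: 11 * 1 = 11
Right cross product: 4 * 6 = 24
11 != 24
Not equal, so proportions differ => No

No


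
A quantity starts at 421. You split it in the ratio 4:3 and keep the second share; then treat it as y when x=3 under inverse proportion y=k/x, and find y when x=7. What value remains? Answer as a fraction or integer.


Start with 421.
Step 1: Split 4:3, second share = 421 * 3/7 = 1263/7
Step 2: Inverse prop: k = (1263/7)*3; new y = k/7 = 1263/7*3/7 = 3789/49
Final result = 3789/49

3789/49


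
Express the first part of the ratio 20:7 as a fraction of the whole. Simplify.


Total parts = 20 + 7 = 27
First part fraction = 20/27
Simplify: 20/27 = 20/27

20/27


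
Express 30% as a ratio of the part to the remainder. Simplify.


Part = 30%, Remainder = 70%
Ratio = 30:70
GCD(30, 70) = 10
Simplify: 3:7 = 3:7

3:7


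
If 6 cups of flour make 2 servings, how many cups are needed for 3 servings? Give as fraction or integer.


Original: 6 cups for 2 servings
Target servings = 3
Scaling factor = 3/2
New amount = 6 * 3/2
= 18/2
= 9 cups

9


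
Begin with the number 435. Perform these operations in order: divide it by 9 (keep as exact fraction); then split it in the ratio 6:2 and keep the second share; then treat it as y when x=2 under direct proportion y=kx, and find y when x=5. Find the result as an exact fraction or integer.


Start with 435.
Step 1: Divide by 9: 435 / 9 = 145/3
Step 2: Split 6:2, second share = 145/3 * 2/8 = 145/12
Step 3: Direct prop: k = (145/12)/2; new y = k*5 = 145/12*5/2 = 725/24
Final result = 725/24

725/24


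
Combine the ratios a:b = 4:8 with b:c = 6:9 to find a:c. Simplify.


Given a:b = 4:8 and b:c = 6:9
Make b consistent. Multiply first ratio by 6: a:b = 24:48
Multiply second ratio by 8: b:c = 48:72
Now b = 48 in both, so a:b:c = 24:48:72
Therefore a:c = 24:72
Simplify by GCD: a:c = 1:3

1:3


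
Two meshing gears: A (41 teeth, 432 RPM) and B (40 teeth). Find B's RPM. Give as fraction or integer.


Gear ratio: teeth_A * RPM_A = teeth_B * RPM_B
41 * 432 = 40 * RPM_B
17712 = 40 * RPM_B
RPM_B = 17712 / 40
RPM_B = 2214/5

2214/5


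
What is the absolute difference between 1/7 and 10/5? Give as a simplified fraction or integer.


Simplify: 1/7 = 1/7 and 10/5 = 2
Find common denominator: LCD = 7
Convert: 1/7 and 14/7
Difference = |1 - 14|/7 = 13/7
Simplified = 13/7

13/7


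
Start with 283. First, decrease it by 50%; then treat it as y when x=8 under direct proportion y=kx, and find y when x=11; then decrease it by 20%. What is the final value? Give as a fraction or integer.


Start with 283.
Step 1: Decrease by 50%: 283 * 50/100 = 283/2
Step 2: Direct prop: k = (283/2)/8; new y = k*11 = 283/2*11/8 = 3113/16
Step 3: Decrease by 20%: 3113/16 * 80/100 = 3113/20
Final result = 3113/20

3113/20


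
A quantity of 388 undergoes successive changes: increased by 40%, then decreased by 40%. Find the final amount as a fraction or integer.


Start: 388
Step 1: increase by 40% => multiply by 140/100
  388 * 140/100 = 2716/5
Step 2: decrease by 40% => multiply by 60/100
  2716/5 * 60/100 = 8148/25
Final value = 8148/25

8148/25


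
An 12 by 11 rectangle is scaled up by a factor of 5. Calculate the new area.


Original dimensions: 12 x 11
Enlargement factor = 5
New width = 12 * 5 = 60
New height = 11 * 5 = 55
New area = 60 * 55 = 3300

3300


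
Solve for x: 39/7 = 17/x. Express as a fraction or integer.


Setting up: 39/7 = 17/x
Cross multiply: 39 * x = 7 * 17
39x = 119
x = 119/39
x = 119/39

119/39


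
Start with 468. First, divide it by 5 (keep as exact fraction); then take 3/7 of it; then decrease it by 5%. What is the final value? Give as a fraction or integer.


Start with 468.
Step 1: Divide by 5: 468 / 5 = 468/5
Step 2: Take 3/7: 468/5 * 3/7 = 1404/35
Step 3: Decrease by 5%: 1404/35 * 95/100 = 6669/175
Final result = 6669/175

6669/175


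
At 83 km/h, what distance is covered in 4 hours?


Using distance = speed * time
Speed = 83 km/h
Time = 4 hours
Distance = 83 * 4
= 332 km

332


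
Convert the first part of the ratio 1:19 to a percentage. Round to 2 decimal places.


Total parts = 1 + 19 = 20
First part fraction = 1/20
Percentage = (1/20) * 100
= 0.05 * 100
= 5.00%

5.00


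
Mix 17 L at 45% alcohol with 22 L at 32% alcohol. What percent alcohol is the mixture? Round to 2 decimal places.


Solute in mixture 1 = 45% of 17 L = 17*45/100 = 153/20 L
Solute in mixture 2 = 32% of 22 L = 22*32/100 = 176/25 L
Total solute = 153/20 + 176/25 = 1469/100 L
Total volume = 17 + 22 = 39 L
Final concentration = 1469/100/39 * 100 = 37.67%

37.67


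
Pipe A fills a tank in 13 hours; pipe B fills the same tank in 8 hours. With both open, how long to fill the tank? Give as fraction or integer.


Rate of A = 1/13 job per hour
Rate of B = 1/8 job per hour
Combined rate = 1/13 + 1/8
Find common denominator: (8 + 13)/(13*8) = 21/104
Combined rate = 21/104 job per hour
Time together = 1 / (21/104) = 104/21 hours

104/21


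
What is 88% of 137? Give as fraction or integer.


Compute 88% of 137
Convert percentage: 88% = 88/100
Multiply: 137 * 88/100
= 12056/100
= 3014/25

3014/25


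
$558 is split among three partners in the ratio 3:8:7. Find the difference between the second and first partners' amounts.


Total parts = 3 + 8 + 7 = 18
Value per part = 558 / 18 = 31
Shares: 3*31=93, 8*31=248, 7*31=217
Second share = 248, first share = 93
Difference = |248 - 93| = 155

155


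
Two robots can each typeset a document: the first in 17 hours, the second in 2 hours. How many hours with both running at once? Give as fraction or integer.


Rate of A = 1/17 job per hour
Rate of B = 1/2 job per hour
Combined rate = 1/17 + 1/2
Find common denominator: (2 + 17)/(17*2) = 19/34
Combined rate = 19/34 job per hour
Time together = 1 / (19/34) = 34/19 hours

34/19


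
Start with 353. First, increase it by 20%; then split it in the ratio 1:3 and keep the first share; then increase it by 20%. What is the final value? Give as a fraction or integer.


Start with 353.
Step 1: Increase by 20%: 353 * 120/100 = 2118/5
Step 2: Split 1:3, first share = 2118/5 * 1/4 = 1059/10
Step 3: Increase by 20%: 1059/10 * 120/100 = 3177/25
Final result = 3177/25

3177/25


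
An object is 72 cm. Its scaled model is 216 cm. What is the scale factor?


Original length = 72 cm
Scaled length = 216 cm
Scale factor = 216 / 72
= 3

3


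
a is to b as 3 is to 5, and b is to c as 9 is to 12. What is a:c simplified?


Given a:b = 3:5 and b:c = 9:12
Make b consistent. Multiply first ratio by 9: a:b = 27:45
Multiply second ratio by 5: b:c = 45:60
Now b = 45 in both, so a:b:c = 27:45:60
Therefore a:c = 27:60
Simplify by GCD: a:c = 9:20

9:20


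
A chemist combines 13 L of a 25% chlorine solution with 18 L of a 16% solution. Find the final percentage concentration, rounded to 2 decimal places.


Solute in mixture 1 = 25% of 13 L = 13*25/100 = 13/4 L
Solute in mixture 2 = 16% of 18 L = 18*16/100 = 72/25 L
Total solute = 13/4 + 72/25 = 613/100 L
Total volume = 13 + 18 = 31 L
Final concentration = 613/100/31 * 100 = 19.77%

19.77


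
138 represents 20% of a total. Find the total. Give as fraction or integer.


Given: 138 is 20% of the whole
Set up: 138 = 20/100 * whole
whole = 138 * 100 / 20
whole = 13800 / 20
whole = 690

690


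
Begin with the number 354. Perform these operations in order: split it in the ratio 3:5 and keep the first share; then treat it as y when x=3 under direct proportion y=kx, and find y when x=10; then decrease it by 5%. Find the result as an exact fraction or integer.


Start with 354.
Step 1: Split 3:5, first share = 354 * 3/8 = 531/4
Step 2: Direct prop: k = (531/4)/3; new y = k*10 = 531/4*10/3 = 885/2
Step 3: Decrease by 5%: 885/2 * 95/100 = 3363/8
Final result = 3363/8

3363/8


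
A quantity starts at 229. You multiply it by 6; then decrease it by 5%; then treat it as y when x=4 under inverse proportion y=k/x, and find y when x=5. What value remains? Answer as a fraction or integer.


Start with 229.
Step 1: Multiply by 6: 229 * 6 = 1374
Step 2: Decrease by 5%: 1374 * 95/100 = 13053/10
Step 3: Inverse prop: k = (13053/10)*4; new y = k/5 = 13053/10*4/5 = 26106/25
Final result = 26106/25

26106/25


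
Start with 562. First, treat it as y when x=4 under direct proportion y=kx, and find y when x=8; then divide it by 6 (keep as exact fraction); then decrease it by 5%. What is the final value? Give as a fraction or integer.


Start with 562.
Step 1: Direct prop: k = (562)/4; new y = k*8 = 562*8/4 = 1124
Step 2: Divide by 6: 1124 / 6 = 562/3
Step 3: Decrease by 5%: 562/3 * 95/100 = 5339/30
Final result = 5339/30

5339/30


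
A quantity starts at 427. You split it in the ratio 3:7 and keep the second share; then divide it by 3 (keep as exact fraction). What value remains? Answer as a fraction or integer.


Start with 427.
Step 1: Split 3:7, second share = 427 * 7/10 = 2989/10
Step 2: Divide by 3: 2989/10 / 3 = 2989/30
Final result = 2989/30

2989/30


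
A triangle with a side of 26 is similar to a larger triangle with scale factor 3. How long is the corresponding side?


Similar triangles have proportional sides
Scale factor = 3
Smaller side = 26
Corresponding larger side = 26 * 3
= 78

78


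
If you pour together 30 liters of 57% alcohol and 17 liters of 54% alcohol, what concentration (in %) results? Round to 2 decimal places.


Solute in mixture 1 = 57% of 30 L = 30*57/100 = 171/10 L
Solute in mixture 2 = 54% of 17 L = 17*54/100 = 459/50 L
Total solute = 171/10 + 459/50 = 657/25 L
Total volume = 30 + 17 = 47 L
Final concentration = 657/25/47 * 100 = 55.91%

55.91


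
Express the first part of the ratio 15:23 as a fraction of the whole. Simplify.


Total parts = 15 + 23 = 38
First part fraction = 15/38
Simplify: 15/38 = 15/38

15/38


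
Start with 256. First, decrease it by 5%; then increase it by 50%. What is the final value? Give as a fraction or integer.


Start with 256.
Step 1: Decrease by 5%: 256 * 95/100 = 1216/5
Step 2: Increase by 50%: 1216/5 * 150/100 = 1824/5
Final result = 1824/5

1824/5


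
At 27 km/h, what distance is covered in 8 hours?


Using distance = speed * time
Speed = 27 km/h
Time = 8 hours
Distance = 27 * 8
= 216 km

216


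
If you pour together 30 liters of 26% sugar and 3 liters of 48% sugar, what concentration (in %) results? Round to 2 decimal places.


Solute in mixture 1 = 26% of 30 L = 30*26/100 = 39/5 L
Solute in mixture 2 = 48% of 3 L = 3*48/100 = 36/25 L
Total solute = 39/5 + 36/25 = 231/25 L
Total volume = 30 + 3 = 33 L
Final concentration = 231/25/33 * 100 = 28.00%

28.00


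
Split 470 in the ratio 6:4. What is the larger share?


Total parts = 6 + 4 = 10
Value per part = 470 / 10 = 47
First share = 6 * 47 = 282
Second share = 4 * 47 = 188
Larger share = 282

282


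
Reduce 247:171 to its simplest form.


Find GCD(247, 171)
GCD = 19
Divide both by 19: 247/19 = 13, 171/19 = 9
Simplified ratio = 13:9

13:9


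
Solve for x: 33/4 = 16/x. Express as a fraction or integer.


Setting up: 33/4 = 16/x
Cross multiply: 33 * x = 4 * 16
33x = 64
x = 64/33
x = 64/33

64/33


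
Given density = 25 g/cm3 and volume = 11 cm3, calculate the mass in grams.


Using mass = density * volume
Density = 25 g/cm3
Volume = 11 cm3
Mass = 25 * 11
= 275 g

275


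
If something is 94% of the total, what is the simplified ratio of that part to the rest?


Part = 94%, Remainder = 6%
Ratio = 94:6
GCD(94, 6) = 2
Simplify: 47:3 = 47:3

47:3


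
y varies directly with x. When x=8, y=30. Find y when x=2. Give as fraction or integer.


Direct proportion: y = kx
Find k: k = 30/8 = 15/4
Compute y at x=2: y = 15/4 * 2
y = 15/2

15/2


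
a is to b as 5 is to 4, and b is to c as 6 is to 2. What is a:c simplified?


Given a:b = 5:4 and b:c = 6:2
Make b consistent. Multiply first ratio by 6: a:b = 30:24
Multiply second ratio by 4: b:c = 24:8
Now b = 24 in both, so a:b:c = 30:24:8
Therefore a:c = 30:8
Simplify by GCD: a:c = 15:4

15:4


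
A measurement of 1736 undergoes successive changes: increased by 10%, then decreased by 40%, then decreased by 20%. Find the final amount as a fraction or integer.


Start: 1736
Step 1: increase by 10% => multiply by 110/100
  1736 * 110/100 = 9548/5
Step 2: decrease by 40% => multiply by 60/100
  9548/5 * 60/100 = 28644/25
Step 3: decrease by 20% => multiply by 80/100
  28644/25 * 80/100 = 114576/125
Final value = 114576/125

114576/125
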